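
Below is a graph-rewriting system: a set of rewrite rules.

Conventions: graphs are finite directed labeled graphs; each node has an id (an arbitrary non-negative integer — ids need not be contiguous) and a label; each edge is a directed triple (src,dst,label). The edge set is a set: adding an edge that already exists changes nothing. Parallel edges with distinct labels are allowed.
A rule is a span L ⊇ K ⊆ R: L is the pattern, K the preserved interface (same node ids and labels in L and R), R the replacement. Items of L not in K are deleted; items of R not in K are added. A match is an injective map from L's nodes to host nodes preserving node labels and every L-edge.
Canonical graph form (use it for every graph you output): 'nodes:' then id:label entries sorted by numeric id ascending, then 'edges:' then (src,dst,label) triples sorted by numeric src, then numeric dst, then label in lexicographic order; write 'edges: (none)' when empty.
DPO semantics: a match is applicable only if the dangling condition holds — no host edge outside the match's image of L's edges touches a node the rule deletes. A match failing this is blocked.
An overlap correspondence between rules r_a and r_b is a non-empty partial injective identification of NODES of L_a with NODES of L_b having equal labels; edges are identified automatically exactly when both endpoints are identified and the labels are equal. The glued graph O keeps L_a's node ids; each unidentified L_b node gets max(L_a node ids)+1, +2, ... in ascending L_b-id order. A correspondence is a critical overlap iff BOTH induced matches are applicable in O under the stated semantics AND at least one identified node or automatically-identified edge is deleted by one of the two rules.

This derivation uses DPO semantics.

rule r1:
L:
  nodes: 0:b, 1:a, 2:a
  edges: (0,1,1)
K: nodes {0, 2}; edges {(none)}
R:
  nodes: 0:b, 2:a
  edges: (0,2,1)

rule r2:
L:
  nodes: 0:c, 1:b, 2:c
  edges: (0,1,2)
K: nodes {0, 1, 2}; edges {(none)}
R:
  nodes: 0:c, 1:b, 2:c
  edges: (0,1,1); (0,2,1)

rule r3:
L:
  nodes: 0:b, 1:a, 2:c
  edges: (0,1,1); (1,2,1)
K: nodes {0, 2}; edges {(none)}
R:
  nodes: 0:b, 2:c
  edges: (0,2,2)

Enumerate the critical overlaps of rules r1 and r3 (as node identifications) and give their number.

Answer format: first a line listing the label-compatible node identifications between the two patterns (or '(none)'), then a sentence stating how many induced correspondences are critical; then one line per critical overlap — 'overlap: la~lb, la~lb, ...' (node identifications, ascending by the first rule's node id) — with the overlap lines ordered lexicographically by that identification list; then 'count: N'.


label-compatible node identifications between L(r1) and L(r3): 0~0, 1~1, 2~1
2 of the induced correspondences are critical overlaps of r1 and r3.
overlap: 0~0, 2~1
overlap: 2~1
count: 2


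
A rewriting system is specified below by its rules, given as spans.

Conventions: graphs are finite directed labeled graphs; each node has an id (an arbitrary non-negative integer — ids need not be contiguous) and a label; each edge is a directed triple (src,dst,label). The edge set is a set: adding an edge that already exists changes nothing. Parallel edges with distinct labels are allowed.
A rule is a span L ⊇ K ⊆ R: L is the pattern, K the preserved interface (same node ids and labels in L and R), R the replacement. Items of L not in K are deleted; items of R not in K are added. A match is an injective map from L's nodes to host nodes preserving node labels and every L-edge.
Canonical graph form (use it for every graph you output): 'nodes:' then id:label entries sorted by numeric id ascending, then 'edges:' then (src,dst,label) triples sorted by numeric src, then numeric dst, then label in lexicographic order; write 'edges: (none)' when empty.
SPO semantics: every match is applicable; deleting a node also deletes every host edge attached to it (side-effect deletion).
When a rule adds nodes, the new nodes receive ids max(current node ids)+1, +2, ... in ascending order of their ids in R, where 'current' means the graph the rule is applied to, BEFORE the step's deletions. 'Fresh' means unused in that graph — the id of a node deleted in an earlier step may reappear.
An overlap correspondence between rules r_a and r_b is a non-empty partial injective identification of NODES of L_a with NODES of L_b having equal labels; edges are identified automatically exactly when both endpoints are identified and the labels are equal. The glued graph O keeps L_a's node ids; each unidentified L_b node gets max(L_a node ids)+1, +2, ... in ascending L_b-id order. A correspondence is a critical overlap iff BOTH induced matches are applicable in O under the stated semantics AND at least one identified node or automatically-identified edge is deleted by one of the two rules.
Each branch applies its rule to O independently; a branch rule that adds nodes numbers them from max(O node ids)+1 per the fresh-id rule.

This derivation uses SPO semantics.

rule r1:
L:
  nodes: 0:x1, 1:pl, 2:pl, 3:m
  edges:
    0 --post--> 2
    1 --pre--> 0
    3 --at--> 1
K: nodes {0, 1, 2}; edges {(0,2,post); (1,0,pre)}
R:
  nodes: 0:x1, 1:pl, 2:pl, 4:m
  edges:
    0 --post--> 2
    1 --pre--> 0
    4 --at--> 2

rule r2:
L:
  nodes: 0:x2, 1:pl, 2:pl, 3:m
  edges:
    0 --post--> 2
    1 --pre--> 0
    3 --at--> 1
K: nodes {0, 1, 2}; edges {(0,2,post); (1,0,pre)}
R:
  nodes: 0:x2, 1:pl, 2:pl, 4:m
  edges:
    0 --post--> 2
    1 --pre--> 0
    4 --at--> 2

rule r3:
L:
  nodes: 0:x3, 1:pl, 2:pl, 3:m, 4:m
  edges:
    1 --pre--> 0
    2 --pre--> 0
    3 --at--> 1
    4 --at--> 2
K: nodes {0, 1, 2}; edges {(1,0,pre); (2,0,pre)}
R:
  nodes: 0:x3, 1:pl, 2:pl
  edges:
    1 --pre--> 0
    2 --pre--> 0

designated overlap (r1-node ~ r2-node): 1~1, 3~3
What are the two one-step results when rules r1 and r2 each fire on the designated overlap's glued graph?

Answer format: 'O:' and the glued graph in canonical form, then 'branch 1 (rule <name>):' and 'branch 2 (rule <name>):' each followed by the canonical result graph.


O:
nodes: 0:x1, 1:pl, 2:pl, 3:m, 4:x2, 5:pl
edges: (0,2,post); (1,0,pre); (1,4,pre); (3,1,at); (4,5,post)
branch 1 (rule r1):
nodes: 0:x1, 1:pl, 2:pl, 4:x2, 5:pl, 6:m
edges: (0,2,post); (1,0,pre); (1,4,pre); (4,5,post); (6,2,at)
branch 2 (rule r2):
nodes: 0:x1, 1:pl, 2:pl, 4:x2, 5:pl, 6:m
edges: (0,2,post); (1,0,pre); (1,4,pre); (4,5,post); (6,5,at)


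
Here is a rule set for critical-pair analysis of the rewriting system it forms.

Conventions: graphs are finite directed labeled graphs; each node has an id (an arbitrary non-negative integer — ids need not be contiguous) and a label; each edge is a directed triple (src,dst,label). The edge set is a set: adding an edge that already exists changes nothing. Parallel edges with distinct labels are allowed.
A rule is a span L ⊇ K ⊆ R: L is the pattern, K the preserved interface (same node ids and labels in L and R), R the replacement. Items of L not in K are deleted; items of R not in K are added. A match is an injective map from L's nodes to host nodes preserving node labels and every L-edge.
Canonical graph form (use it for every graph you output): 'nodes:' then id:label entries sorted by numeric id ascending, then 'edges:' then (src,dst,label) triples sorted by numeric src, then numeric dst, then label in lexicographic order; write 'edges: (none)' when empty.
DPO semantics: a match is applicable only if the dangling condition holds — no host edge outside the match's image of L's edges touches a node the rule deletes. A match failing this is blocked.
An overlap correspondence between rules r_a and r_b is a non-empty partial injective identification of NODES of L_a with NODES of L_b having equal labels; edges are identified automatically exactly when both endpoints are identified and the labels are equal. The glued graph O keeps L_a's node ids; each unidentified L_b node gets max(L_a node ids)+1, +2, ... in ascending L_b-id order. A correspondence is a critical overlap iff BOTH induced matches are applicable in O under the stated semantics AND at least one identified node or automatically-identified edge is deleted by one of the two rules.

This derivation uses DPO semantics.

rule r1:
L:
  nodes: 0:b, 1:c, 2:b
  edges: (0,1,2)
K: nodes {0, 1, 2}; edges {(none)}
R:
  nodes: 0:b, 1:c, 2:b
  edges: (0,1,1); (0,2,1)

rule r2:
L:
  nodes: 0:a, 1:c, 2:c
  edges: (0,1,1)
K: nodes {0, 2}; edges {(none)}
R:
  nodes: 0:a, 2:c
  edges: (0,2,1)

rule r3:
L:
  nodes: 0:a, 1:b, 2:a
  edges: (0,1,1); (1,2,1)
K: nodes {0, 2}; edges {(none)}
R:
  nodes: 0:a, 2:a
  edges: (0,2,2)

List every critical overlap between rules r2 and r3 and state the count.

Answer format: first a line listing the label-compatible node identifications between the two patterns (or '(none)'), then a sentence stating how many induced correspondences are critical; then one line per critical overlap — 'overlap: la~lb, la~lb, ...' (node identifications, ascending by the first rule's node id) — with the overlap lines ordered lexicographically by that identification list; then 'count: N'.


label-compatible node identifications between L(r2) and L(r3): 0~0, 0~2
0 of the induced correspondences are critical overlaps of r2 and r3.
count: 0


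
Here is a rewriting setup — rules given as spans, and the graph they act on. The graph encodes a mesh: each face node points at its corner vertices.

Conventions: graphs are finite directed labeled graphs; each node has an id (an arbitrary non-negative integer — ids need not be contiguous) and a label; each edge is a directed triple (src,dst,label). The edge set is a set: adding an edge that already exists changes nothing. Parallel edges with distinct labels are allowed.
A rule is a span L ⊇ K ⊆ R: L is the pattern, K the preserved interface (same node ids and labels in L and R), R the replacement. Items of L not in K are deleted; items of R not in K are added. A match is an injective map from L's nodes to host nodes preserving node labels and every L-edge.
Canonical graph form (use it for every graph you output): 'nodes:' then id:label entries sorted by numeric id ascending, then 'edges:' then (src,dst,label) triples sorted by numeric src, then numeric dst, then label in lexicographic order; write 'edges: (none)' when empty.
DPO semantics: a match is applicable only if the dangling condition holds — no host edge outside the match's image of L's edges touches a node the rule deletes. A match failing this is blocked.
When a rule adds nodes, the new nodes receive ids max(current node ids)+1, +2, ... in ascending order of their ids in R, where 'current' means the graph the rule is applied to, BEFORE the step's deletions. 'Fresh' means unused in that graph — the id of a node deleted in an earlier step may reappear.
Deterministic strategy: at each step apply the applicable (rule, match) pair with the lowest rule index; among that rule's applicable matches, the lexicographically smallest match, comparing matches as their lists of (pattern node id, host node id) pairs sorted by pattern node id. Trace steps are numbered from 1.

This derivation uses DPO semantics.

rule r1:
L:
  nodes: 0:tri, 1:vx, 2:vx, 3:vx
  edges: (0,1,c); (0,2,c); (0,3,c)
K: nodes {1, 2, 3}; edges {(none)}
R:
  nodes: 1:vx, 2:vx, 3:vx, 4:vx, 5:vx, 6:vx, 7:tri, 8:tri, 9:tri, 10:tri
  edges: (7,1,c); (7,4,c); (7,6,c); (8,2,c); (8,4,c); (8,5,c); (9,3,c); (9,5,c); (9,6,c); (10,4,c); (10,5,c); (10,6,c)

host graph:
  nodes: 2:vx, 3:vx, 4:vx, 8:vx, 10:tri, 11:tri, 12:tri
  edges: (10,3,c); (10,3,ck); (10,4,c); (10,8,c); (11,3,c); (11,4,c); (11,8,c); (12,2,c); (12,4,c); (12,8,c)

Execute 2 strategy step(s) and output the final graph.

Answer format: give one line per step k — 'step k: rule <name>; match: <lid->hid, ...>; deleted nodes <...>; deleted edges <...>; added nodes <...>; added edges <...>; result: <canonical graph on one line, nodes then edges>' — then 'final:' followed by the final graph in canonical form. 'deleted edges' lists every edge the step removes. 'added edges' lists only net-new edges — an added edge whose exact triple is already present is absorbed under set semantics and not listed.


step 1: rule r1; match: 0->11, 1->3, 2->4, 3->8; deleted nodes 11; deleted edges (11,3,c); (11,4,c); (11,8,c); added nodes 13, 14, 15, 16, 17, 18, 19; added edges (16,3,c); (16,13,c); (16,15,c); (17,4,c); (17,13,c); (17,14,c); (18,8,c); (18,14,c); (18,15,c); (19,13,c); (19,14,c); (19,15,c); result: nodes: 2:vx, 3:vx, 4:vx, 8:vx, 10:tri, 12:tri, 13:vx, 14:vx, 15:vx, 16:tri, 17:tri, 18:tri, 19:tri edges: (10,3,c); (10,3,ck); (10,4,c); (10,8,c); (12,2,c); (12,4,c); (12,8,c); (16,3,c); (16,13,c); (16,15,c); (17,4,c); (17,13,c); (17,14,c); (18,8,c); (18,14,c); (18,15,c); (19,13,c); (19,14,c); (19,15,c)
step 2: rule r1; match: 0->12, 1->2, 2->4, 3->8; deleted nodes 12; deleted edges (12,2,c); (12,4,c); (12,8,c); added nodes 20, 21, 22, 23, 24, 25, 26; added edges (23,2,c); (23,20,c); (23,22,c); (24,4,c); (24,20,c); (24,21,c); (25,8,c); (25,21,c); (25,22,c); (26,20,c); (26,21,c); (26,22,c); result: nodes: 2:vx, 3:vx, 4:vx, 8:vx, 10:tri, 13:vx, 14:vx, 15:vx, 16:tri, 17:tri, 18:tri, 19:tri, 20:vx, 21:vx, 22:vx, 23:tri, 24:tri, 25:tri, 26:tri edges: (10,3,c); (10,3,ck); (10,4,c); (10,8,c); (16,3,c); (16,13,c); (16,15,c); (17,4,c); (17,13,c); (17,14,c); (18,8,c); (18,14,c); (18,15,c); (19,13,c); (19,14,c); (19,15,c); (23,2,c); (23,20,c); (23,22,c); (24,4,c); (24,20,c); (24,21,c); (25,8,c); (25,21,c); (25,22,c); (26,20,c); (26,21,c); (26,22,c)
final:
nodes: 2:vx, 3:vx, 4:vx, 8:vx, 10:tri, 13:vx, 14:vx, 15:vx, 16:tri, 17:tri, 18:tri, 19:tri, 20:vx, 21:vx, 22:vx, 23:tri, 24:tri, 25:tri, 26:tri
edges: (10,3,c); (10,3,ck); (10,4,c); (10,8,c); (16,3,c); (16,13,c); (16,15,c); (17,4,c); (17,13,c); (17,14,c); (18,8,c); (18,14,c); (18,15,c); (19,13,c); (19,14,c); (19,15,c); (23,2,c); (23,20,c); (23,22,c); (24,4,c); (24,20,c); (24,21,c); (25,8,c); (25,21,c); (25,22,c); (26,20,c); (26,21,c); (26,22,c)


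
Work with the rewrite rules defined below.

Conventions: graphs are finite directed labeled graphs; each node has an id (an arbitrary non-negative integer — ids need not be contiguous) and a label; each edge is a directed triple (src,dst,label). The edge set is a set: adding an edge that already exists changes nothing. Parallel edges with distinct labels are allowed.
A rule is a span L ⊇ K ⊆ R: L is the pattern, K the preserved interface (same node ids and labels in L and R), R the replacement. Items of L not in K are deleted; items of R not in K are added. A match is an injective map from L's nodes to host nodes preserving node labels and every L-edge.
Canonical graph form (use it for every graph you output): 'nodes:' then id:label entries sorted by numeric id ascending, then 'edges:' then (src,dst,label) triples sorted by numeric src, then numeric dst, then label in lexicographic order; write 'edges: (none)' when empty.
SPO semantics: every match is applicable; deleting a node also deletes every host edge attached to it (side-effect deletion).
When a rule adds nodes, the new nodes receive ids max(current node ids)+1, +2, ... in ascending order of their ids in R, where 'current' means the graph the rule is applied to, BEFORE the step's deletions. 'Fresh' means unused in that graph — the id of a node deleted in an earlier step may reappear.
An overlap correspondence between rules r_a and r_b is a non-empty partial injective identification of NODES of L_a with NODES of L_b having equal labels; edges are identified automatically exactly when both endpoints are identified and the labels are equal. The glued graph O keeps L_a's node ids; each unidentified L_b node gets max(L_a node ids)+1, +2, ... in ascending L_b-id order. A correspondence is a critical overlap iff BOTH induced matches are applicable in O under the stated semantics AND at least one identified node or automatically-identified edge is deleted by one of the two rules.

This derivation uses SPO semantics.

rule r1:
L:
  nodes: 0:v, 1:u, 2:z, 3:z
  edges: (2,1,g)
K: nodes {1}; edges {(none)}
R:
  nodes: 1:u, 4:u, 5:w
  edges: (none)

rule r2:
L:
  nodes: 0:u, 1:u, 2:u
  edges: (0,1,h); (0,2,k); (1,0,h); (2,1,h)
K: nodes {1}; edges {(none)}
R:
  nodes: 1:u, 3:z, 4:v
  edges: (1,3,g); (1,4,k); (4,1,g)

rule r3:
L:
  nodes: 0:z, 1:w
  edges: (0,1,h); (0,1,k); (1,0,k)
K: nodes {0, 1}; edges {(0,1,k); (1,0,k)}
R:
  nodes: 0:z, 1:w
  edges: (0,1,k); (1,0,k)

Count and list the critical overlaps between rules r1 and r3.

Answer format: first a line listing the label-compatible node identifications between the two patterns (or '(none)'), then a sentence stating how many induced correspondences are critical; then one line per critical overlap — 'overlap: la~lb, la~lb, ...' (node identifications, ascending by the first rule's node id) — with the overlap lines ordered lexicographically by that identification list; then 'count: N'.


label-compatible node identifications between L(r1) and L(r3): 2~0, 3~0
2 of the induced correspondences are critical overlaps of r1 and r3.
overlap: 2~0
overlap: 3~0
count: 2


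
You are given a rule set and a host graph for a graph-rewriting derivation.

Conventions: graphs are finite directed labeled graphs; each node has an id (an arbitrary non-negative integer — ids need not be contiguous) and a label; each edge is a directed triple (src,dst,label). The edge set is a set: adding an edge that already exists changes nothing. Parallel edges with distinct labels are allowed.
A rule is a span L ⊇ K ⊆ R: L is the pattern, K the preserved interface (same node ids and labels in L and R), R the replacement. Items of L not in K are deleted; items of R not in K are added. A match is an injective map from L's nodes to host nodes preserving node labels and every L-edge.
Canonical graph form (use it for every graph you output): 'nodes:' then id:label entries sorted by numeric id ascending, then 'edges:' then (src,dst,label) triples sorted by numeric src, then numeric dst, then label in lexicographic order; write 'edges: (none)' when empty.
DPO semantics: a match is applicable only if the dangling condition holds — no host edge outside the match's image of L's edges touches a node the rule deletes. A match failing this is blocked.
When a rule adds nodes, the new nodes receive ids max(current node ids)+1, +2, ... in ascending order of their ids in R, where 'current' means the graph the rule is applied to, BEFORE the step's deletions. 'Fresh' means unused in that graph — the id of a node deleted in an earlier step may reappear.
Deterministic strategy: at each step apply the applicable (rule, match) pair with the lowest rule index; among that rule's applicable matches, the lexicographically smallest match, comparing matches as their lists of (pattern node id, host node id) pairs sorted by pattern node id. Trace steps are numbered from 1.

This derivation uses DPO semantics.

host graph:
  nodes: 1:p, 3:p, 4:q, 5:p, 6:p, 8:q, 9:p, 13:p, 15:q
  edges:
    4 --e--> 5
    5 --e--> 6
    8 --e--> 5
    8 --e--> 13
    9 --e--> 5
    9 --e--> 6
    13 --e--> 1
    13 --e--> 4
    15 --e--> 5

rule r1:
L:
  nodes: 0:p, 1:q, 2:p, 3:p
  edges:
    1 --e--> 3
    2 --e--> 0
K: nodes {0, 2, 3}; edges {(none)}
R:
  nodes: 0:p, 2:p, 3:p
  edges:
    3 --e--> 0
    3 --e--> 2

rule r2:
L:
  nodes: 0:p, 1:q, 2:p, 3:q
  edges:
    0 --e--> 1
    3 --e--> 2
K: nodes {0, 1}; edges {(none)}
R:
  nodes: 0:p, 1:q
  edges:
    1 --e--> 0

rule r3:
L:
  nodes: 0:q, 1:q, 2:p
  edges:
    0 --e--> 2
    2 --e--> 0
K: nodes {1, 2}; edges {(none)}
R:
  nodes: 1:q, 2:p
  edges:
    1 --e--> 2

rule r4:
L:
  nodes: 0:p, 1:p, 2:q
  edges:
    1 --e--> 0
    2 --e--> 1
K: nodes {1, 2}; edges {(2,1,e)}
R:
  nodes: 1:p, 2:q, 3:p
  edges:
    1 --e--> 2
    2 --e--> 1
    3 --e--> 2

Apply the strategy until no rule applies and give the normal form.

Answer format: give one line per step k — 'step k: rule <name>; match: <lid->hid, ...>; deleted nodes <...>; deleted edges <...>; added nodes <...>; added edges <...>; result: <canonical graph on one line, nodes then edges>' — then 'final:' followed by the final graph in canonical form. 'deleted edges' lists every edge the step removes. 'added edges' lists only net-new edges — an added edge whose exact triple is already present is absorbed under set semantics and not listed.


step 1: rule r1; match: 0->1, 1->15, 2->13, 3->5; deleted nodes 15; deleted edges (13,1,e); (15,5,e); added nodes (none); added edges (5,1,e); (5,13,e); result: nodes: 1:p, 3:p, 4:q, 5:p, 6:p, 8:q, 9:p, 13:p edges: (4,5,e); (5,1,e); (5,6,e); (5,13,e); (8,5,e); (8,13,e); (9,5,e); (9,6,e); (13,4,e)
step 2: rule r4; match: 0->1, 1->5, 2->4; deleted nodes 1; deleted edges (5,1,e); added nodes 14; added edges (5,4,e); (14,4,e); result: nodes: 3:p, 4:q, 5:p, 6:p, 8:q, 9:p, 13:p, 14:p edges: (4,5,e); (5,4,e); (5,6,e); (5,13,e); (8,5,e); (8,13,e); (9,5,e); (9,6,e); (13,4,e); (14,4,e)
final:
nodes: 3:p, 4:q, 5:p, 6:p, 8:q, 9:p, 13:p, 14:p
edges: (4,5,e); (5,4,e); (5,6,e); (5,13,e); (8,5,e); (8,13,e); (9,5,e); (9,6,e); (13,4,e); (14,4,e)


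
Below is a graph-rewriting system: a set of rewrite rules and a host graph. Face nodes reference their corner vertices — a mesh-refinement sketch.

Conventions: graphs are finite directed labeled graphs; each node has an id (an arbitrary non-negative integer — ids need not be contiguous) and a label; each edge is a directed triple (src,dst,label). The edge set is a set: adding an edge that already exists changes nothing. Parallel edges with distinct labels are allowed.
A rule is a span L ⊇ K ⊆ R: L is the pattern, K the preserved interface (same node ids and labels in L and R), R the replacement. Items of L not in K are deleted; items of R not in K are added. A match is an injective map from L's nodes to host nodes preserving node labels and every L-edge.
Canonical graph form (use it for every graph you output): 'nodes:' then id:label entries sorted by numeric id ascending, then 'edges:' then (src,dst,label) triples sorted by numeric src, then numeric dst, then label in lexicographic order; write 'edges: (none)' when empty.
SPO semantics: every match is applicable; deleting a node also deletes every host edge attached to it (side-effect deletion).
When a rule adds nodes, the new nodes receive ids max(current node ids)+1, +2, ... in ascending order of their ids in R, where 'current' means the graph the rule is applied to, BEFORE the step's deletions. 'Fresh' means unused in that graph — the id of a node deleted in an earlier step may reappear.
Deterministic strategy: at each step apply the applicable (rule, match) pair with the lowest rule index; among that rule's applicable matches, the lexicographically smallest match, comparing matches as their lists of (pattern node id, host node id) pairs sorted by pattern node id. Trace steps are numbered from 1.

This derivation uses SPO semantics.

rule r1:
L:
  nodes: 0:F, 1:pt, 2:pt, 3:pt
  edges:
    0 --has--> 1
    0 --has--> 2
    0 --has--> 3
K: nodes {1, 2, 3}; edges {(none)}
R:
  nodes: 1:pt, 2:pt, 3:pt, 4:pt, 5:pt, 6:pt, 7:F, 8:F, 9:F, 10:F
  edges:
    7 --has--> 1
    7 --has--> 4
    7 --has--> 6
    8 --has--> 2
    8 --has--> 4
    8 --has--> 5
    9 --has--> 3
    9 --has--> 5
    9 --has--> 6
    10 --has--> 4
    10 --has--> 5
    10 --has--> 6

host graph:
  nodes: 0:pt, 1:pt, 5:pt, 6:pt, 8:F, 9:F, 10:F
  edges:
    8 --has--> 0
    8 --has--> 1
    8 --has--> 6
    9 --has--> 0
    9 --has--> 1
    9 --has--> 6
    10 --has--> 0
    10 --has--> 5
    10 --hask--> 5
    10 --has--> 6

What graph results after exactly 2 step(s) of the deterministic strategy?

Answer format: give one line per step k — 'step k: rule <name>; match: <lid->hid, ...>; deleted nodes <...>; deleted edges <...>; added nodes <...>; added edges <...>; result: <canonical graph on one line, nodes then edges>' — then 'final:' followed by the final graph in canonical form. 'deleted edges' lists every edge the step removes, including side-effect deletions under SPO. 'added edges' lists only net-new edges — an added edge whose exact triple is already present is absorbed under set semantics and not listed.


step 1: rule r1; match: 0->8, 1->0, 2->1, 3->6; deleted nodes 8; deleted edges (8,0,has); (8,1,has); (8,6,has); added nodes 11, 12, 13, 14, 15, 16, 17; added edges (14,0,has); (14,11,has); (14,13,has); (15,1,has); (15,11,has); (15,12,has); (16,6,has); (16,12,has); (16,13,has); (17,11,has); (17,12,has); (17,13,has); result: nodes: 0:pt, 1:pt, 5:pt, 6:pt, 9:F, 10:F, 11:pt, 12:pt, 13:pt, 14:F, 15:F, 16:F, 17:F edges: (9,0,has); (9,1,has); (9,6,has); (10,0,has); (10,5,has); (10,5,hask); (10,6,has); (14,0,has); (14,11,has); (14,13,has); (15,1,has); (15,11,has); (15,12,has); (16,6,has); (16,12,has); (16,13,has); (17,11,has); (17,12,has); (17,13,has)
step 2: rule r1; match: 0->9, 1->0, 2->1, 3->6; deleted nodes 9; deleted edges (9,0,has); (9,1,has); (9,6,has); added nodes 18, 19, 20, 21, 22, 23, 24; added edges (21,0,has); (21,18,has); (21,20,has); (22,1,has); (22,18,has); (22,19,has); (23,6,has); (23,19,has); (23,20,has); (24,18,has); (24,19,has); (24,20,has); result: nodes: 0:pt, 1:pt, 5:pt, 6:pt, 10:F, 11:pt, 12:pt, 13:pt, 14:F, 15:F, 16:F, 17:F, 18:pt, 19:pt, 20:pt, 21:F, 22:F, 23:F, 24:F edges: (10,0,has); (10,5,has); (10,5,hask); (10,6,has); (14,0,has); (14,11,has); (14,13,has); (15,1,has); (15,11,has); (15,12,has); (16,6,has); (16,12,has); (16,13,has); (17,11,has); (17,12,has); (17,13,has); (21,0,has); (21,18,has); (21,20,has); (22,1,has); (22,18,has); (22,19,has); (23,6,has); (23,19,has); (23,20,has); (24,18,has); (24,19,has); (24,20,has)
final:
nodes: 0:pt, 1:pt, 5:pt, 6:pt, 10:F, 11:pt, 12:pt, 13:pt, 14:F, 15:F, 16:F, 17:F, 18:pt, 19:pt, 20:pt, 21:F, 22:F, 23:F, 24:F
edges: (10,0,has); (10,5,has); (10,5,hask); (10,6,has); (14,0,has); (14,11,has); (14,13,has); (15,1,has); (15,11,has); (15,12,has); (16,6,has); (16,12,has); (16,13,has); (17,11,has); (17,12,has); (17,13,has); (21,0,has); (21,18,has); (21,20,has); (22,1,has); (22,18,has); (22,19,has); (23,6,has); (23,19,has); (23,20,has); (24,18,has); (24,19,has); (24,20,has)


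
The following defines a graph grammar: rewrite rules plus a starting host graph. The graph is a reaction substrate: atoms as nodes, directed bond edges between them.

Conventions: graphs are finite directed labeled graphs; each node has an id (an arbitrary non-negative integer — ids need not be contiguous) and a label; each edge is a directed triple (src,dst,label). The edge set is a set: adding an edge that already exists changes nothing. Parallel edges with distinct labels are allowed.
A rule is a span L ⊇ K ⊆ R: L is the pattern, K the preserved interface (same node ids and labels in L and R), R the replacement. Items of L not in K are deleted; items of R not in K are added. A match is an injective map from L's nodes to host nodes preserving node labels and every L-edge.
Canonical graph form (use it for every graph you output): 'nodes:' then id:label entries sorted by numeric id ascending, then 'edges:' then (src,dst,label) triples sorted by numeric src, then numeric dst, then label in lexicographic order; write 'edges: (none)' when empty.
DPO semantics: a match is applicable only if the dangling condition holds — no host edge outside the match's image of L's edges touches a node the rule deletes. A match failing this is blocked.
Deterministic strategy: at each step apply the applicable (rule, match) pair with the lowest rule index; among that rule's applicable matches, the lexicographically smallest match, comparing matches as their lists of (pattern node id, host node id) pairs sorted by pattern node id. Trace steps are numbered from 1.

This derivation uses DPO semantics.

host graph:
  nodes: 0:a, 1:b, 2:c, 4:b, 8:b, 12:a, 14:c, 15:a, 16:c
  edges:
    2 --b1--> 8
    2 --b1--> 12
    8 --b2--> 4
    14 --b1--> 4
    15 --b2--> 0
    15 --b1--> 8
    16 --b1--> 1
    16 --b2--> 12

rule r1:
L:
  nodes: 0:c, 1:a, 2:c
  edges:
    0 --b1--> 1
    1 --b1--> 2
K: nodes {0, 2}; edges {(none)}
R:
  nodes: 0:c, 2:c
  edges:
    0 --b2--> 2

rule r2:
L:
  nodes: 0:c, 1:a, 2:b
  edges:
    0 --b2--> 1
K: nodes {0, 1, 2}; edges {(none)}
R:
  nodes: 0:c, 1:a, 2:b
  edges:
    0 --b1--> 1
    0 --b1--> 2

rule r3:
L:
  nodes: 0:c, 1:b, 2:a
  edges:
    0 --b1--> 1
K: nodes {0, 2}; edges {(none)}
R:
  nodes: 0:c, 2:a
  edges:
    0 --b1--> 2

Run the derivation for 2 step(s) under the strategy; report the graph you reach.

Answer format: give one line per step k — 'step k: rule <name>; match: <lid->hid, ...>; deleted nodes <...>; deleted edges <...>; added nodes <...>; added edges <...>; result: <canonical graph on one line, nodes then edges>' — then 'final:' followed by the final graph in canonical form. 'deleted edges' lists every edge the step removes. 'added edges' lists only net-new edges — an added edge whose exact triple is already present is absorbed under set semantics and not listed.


step 1: rule r2; match: 0->16, 1->12, 2->1; deleted nodes (none); deleted edges (16,12,b2); added nodes (none); added edges (16,12,b1); result: nodes: 0:a, 1:b, 2:c, 4:b, 8:b, 12:a, 14:c, 15:a, 16:c edges: (2,8,b1); (2,12,b1); (8,4,b2); (14,4,b1); (15,0,b2); (15,8,b1); (16,1,b1); (16,12,b1)
step 2: rule r3; match: 0->16, 1->1, 2->0; deleted nodes 1; deleted edges (16,1,b1); added nodes (none); added edges (16,0,b1); result: nodes: 0:a, 2:c, 4:b, 8:b, 12:a, 14:c, 15:a, 16:c edges: (2,8,b1); (2,12,b1); (8,4,b2); (14,4,b1); (15,0,b2); (15,8,b1); (16,0,b1); (16,12,b1)
final:
nodes: 0:a, 2:c, 4:b, 8:b, 12:a, 14:c, 15:a, 16:c
edges: (2,8,b1); (2,12,b1); (8,4,b2); (14,4,b1); (15,0,b2); (15,8,b1); (16,0,b1); (16,12,b1)


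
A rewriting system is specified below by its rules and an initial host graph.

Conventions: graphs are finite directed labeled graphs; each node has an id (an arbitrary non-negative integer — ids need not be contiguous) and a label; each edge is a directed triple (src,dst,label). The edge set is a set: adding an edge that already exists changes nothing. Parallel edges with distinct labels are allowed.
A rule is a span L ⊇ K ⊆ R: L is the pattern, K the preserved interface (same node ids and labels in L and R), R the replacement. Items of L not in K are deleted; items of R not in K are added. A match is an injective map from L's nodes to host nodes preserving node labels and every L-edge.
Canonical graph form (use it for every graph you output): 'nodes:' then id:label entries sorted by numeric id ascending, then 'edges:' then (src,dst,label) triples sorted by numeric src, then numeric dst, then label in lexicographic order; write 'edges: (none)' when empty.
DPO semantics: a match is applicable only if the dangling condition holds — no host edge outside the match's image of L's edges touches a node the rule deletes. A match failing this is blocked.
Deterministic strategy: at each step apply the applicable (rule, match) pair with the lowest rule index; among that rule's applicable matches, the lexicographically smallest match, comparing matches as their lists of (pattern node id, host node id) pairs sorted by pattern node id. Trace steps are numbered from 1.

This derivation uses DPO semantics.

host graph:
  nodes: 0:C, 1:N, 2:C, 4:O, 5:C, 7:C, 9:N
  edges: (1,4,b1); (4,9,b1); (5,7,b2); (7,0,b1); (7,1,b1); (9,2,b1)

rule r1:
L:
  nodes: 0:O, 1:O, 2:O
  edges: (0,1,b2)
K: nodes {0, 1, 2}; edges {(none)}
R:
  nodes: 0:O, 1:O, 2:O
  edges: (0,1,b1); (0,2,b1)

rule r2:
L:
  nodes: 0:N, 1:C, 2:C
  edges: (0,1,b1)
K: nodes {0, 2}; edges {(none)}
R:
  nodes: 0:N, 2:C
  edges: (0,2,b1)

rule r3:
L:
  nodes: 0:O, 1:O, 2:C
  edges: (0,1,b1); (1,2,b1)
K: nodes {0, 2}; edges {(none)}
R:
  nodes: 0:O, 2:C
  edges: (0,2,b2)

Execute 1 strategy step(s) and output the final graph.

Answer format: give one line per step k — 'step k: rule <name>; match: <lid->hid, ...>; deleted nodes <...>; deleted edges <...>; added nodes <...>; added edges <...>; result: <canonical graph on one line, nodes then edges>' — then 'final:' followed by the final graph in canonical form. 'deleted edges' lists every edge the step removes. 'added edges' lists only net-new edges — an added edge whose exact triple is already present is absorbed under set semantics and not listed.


step 1: rule r2; match: 0->9, 1->2, 2->0; deleted nodes 2; deleted edges (9,2,b1); added nodes (none); added edges (9,0,b1); result: nodes: 0:C, 1:N, 4:O, 5:C, 7:C, 9:N edges: (1,4,b1); (4,9,b1); (5,7,b2); (7,0,b1); (7,1,b1); (9,0,b1)
final:
nodes: 0:C, 1:N, 4:O, 5:C, 7:C, 9:N
edges: (1,4,b1); (4,9,b1); (5,7,b2); (7,0,b1); (7,1,b1); (9,0,b1)


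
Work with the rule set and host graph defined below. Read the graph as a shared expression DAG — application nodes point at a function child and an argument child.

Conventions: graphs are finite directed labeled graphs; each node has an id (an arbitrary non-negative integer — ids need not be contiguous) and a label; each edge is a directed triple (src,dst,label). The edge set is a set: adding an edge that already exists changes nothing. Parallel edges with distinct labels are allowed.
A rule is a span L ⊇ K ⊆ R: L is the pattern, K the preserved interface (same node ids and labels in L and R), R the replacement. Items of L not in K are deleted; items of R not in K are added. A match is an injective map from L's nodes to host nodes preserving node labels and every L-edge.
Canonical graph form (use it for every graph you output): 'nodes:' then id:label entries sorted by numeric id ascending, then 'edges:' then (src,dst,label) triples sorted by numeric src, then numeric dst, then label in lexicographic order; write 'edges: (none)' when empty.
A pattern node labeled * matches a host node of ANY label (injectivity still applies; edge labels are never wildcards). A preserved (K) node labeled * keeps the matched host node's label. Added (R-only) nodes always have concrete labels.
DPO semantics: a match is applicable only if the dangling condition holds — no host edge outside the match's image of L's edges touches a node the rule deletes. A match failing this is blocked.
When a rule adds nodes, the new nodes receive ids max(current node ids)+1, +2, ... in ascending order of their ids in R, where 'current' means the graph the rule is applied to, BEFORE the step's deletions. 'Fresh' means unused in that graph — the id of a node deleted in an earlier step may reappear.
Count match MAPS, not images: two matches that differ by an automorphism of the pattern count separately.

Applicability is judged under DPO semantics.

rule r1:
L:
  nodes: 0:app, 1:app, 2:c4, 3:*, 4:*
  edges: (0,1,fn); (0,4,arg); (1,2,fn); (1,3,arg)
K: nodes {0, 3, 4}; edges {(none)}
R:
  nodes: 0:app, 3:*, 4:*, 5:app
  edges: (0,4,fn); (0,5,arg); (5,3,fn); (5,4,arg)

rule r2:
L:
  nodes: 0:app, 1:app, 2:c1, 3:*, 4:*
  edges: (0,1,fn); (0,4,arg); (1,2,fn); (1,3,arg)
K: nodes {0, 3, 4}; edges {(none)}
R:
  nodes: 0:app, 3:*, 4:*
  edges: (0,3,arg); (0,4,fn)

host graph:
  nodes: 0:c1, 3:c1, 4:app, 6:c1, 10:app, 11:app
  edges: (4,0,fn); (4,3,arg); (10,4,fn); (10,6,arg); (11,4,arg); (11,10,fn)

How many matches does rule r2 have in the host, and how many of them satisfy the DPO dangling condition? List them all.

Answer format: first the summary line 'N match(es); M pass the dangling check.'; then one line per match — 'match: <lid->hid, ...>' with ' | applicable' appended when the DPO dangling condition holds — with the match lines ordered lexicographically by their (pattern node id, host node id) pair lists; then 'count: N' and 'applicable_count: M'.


1 match(es); 0 pass the dangling check.
match: 0->10, 1->4, 2->0, 3->3, 4->6
count: 1
applicable_count: 0


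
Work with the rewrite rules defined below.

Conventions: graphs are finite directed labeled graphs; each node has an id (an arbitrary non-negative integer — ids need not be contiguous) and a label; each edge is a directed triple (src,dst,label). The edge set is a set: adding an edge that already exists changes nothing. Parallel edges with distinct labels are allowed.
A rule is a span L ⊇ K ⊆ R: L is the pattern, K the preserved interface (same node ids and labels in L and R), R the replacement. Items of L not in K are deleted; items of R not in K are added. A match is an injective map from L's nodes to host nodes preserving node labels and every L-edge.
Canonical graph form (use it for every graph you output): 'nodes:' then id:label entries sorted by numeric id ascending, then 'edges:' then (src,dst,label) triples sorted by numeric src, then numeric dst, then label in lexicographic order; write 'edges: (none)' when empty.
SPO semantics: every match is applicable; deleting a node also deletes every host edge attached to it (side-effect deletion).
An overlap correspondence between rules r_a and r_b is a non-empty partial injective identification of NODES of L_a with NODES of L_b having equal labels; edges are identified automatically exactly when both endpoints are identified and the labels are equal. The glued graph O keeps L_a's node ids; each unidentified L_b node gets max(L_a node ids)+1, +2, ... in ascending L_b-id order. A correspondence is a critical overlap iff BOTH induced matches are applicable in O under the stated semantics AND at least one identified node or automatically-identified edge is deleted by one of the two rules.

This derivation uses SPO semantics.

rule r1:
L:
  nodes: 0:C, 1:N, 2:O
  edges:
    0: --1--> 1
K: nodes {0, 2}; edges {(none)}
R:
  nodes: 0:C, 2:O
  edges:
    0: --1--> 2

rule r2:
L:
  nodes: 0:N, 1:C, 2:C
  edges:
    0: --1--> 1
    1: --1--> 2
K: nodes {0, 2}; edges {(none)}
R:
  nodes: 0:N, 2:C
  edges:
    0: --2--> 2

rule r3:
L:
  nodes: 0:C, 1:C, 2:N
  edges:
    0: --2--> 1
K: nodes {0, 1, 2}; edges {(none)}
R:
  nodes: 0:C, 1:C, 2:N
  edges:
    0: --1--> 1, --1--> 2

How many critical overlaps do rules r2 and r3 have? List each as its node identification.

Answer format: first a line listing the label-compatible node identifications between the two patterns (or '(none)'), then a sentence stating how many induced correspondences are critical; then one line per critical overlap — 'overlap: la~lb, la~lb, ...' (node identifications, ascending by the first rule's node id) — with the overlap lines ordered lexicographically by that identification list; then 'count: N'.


label-compatible node identifications between L(r2) and L(r3): 0~2, 1~0, 1~1, 2~0, 2~1
8 of the induced correspondences are critical overlaps of r2 and r3.
overlap: 0~2, 1~0
overlap: 0~2, 1~0, 2~1
overlap: 0~2, 1~1
overlap: 0~2, 1~1, 2~0
overlap: 1~0
overlap: 1~0, 2~1
overlap: 1~1
overlap: 1~1, 2~0
count: 8


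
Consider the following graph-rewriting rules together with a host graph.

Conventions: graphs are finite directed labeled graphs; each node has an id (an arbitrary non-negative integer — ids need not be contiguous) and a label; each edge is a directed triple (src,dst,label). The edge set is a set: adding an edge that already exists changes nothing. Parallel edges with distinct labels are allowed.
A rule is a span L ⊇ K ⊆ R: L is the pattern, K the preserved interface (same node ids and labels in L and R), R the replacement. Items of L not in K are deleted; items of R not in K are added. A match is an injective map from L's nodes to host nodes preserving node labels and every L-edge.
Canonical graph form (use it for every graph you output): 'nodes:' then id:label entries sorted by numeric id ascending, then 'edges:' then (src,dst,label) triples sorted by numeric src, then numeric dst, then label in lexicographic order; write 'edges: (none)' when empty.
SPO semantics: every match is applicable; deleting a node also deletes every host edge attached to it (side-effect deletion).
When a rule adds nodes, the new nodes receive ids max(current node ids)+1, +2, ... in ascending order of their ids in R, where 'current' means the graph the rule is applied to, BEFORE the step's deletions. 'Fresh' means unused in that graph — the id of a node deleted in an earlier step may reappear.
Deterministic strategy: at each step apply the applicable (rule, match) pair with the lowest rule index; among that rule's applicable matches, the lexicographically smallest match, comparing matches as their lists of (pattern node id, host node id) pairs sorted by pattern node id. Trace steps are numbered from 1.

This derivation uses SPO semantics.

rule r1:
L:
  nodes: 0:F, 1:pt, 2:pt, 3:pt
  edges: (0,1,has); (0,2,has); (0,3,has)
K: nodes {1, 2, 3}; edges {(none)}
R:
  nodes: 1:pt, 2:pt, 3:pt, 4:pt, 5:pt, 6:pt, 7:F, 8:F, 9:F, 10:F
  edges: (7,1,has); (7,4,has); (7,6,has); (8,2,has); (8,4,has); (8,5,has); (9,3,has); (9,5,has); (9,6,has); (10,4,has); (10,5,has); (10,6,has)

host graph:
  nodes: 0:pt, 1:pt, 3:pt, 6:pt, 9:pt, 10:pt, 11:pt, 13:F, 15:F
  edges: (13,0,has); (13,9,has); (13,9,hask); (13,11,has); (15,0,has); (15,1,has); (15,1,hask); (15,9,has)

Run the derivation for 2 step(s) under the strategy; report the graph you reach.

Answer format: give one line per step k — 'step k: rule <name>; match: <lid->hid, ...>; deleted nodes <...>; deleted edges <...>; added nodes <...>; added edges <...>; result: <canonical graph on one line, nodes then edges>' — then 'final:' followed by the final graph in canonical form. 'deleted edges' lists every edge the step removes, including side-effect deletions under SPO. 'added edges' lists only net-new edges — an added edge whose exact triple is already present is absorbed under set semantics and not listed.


step 1: rule r1; match: 0->13, 1->0, 2->9, 3->11; deleted nodes 13; deleted edges (13,0,has); (13,9,has); (13,9,hask); (13,11,has); added nodes 16, 17, 18, 19, 20, 21, 22; added edges (19,0,has); (19,16,has); (19,18,has); (20,9,has); (20,16,has); (20,17,has); (21,11,has); (21,17,has); (21,18,has); (22,16,has); (22,17,has); (22,18,has); result: nodes: 0:pt, 1:pt, 3:pt, 6:pt, 9:pt, 10:pt, 11:pt, 15:F, 16:pt, 17:pt, 18:pt, 19:F, 20:F, 21:F, 22:F edges: (15,0,has); (15,1,has); (15,1,hask); (15,9,has); (19,0,has); (19,16,has); (19,18,has); (20,9,has); (20,16,has); (20,17,has); (21,11,has); (21,17,has); (21,18,has); (22,16,has); (22,17,has); (22,18,has)
step 2: rule r1; match: 0->15, 1->0, 2->1, 3->9; deleted nodes 15; deleted edges (15,0,has); (15,1,has); (15,1,hask); (15,9,has); added nodes 23, 24, 25, 26, 27, 28, 29; added edges (26,0,has); (26,23,has); (26,25,has); (27,1,has); (27,23,has); (27,24,has); (28,9,has); (28,24,has); (28,25,has); (29,23,has); (29,24,has); (29,25,has); result: nodes: 0:pt, 1:pt, 3:pt, 6:pt, 9:pt, 10:pt, 11:pt, 16:pt, 17:pt, 18:pt, 19:F, 20:F, 21:F, 22:F, 23:pt, 24:pt, 25:pt, 26:F, 27:F, 28:F, 29:F edges: (19,0,has); (19,16,has); (19,18,has); (20,9,has); (20,16,has); (20,17,has); (21,11,has); (21,17,has); (21,18,has); (22,16,has); (22,17,has); (22,18,has); (26,0,has); (26,23,has); (26,25,has); (27,1,has); (27,23,has); (27,24,has); (28,9,has); (28,24,has); (28,25,has); (29,23,has); (29,24,has); (29,25,has)
final:
nodes: 0:pt, 1:pt, 3:pt, 6:pt, 9:pt, 10:pt, 11:pt, 16:pt, 17:pt, 18:pt, 19:F, 20:F, 21:F, 22:F, 23:pt, 24:pt, 25:pt, 26:F, 27:F, 28:F, 29:F
edges: (19,0,has); (19,16,has); (19,18,has); (20,9,has); (20,16,has); (20,17,has); (21,11,has); (21,17,has); (21,18,has); (22,16,has); (22,17,has); (22,18,has); (26,0,has); (26,23,has); (26,25,has); (27,1,has); (27,23,has); (27,24,has); (28,9,has); (28,24,has); (28,25,has); (29,23,has); (29,24,has); (29,25,has)
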